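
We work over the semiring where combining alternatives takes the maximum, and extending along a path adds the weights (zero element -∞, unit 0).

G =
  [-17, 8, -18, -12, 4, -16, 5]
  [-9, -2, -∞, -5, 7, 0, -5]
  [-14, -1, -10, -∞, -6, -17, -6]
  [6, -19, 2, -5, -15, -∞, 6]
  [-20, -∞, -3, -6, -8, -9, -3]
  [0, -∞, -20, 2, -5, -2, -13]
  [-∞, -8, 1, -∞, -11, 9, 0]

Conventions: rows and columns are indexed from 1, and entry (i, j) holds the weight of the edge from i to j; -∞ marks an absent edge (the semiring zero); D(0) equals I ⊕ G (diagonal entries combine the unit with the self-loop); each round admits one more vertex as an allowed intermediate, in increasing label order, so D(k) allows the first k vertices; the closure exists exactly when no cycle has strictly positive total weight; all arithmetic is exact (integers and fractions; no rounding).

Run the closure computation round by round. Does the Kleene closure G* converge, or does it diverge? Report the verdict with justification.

D(0):
  [0, 8, -18, -12, 4, -16, 5]
  [-9, 0, -∞, -5, 7, 0, -5]
  [-14, -1, 0, -∞, -6, -17, -6]
  [6, -19, 2, 0, -15, -∞, 6]
  [-20, -∞, -3, -6, 0, -9, -3]
  [0, -∞, -20, 2, -5, 0, -13]
  [-∞, -8, 1, -∞, -11, 9, 0]
D(1):
  [0, 8, -18, -12, 4, -16, 5]
  [-9, 0, -27, -5, 7, 0, -4]
  [-14, -1, 0, -26, -6, -17, -6]
  [6, 14, 2, 0, 10, -10, 11]
  [-20, -12, -3, -6, 0, -9, -3]
  [0, 8, -18, 2, 4, 0, 5]
  [-∞, -8, 1, -∞, -11, 9, 0]
Detection: at round 2, diagonal entry (4, 4) turns strictly positive.
Key observation: the cycle 4->1->2->4 has total weight 6 + 8 + (-5), which is strictly positive.
Answer: DIVERGES — positive cycle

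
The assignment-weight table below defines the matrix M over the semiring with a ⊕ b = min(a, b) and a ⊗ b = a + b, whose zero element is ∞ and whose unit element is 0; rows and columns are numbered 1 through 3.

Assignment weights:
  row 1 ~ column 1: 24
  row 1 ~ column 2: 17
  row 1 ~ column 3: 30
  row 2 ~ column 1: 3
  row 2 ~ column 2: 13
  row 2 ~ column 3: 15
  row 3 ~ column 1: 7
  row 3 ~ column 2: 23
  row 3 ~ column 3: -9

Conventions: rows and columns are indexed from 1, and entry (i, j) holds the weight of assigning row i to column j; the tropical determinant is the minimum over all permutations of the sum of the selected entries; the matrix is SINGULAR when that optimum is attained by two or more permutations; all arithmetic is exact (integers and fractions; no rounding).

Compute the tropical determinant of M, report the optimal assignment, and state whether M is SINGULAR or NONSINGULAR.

σ = (1, 2, 3): 24 + 13 + (-9) = 28
σ = (1, 3, 2): 24 + 15 + 23 = 62
σ = (2, 1, 3): 17 + 3 + (-9) = 11
σ = (2, 3, 1): 17 + 15 + 7 = 39
σ = (3, 1, 2): 30 + 3 + 23 = 56
σ = (3, 2, 1): 30 + 13 + 7 = 50
Optimal value attained by: σ = (2, 1, 3).
Answer: det⊕(M) = 11; verdict: NONSINGULAR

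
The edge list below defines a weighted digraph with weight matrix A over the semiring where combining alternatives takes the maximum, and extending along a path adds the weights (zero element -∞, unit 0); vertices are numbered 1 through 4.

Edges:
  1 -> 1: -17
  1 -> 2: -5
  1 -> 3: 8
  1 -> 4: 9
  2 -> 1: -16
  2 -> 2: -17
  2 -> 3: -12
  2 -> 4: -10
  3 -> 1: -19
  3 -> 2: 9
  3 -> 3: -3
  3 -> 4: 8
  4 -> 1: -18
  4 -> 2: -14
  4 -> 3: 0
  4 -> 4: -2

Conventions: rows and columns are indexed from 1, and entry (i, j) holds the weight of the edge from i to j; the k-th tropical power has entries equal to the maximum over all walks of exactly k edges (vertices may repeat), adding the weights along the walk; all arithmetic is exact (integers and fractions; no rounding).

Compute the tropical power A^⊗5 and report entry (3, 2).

A^⊗2:
  [-9, 17, 9, 16]
  [-28, -3, -8, -4]
  [-7, 6, 8, 6]
  [-19, 9, -2, 8]
A^⊗3:
  [1, 18, 16, 17]
  [-19, 1, -4, 0]
  [-10, 17, 6, 16]
  [-7, 7, 8, 6]
A^⊗4:
  [2, 25, 17, 24]
  [-15, 5, 0, 4]
  [1, 15, 16, 14]
  [-9, 17, 6, 16]
A^⊗5:
  [9, 26, 24, 25]
  [-11, 9, 4, 8]
  [-1, 25, 14, 24]
  [1, 15, 16, 14]
Key observation: the optimum is the walk 3->4->3->4->3->2, with weight 8 + 0 + 8 + 0 + 9 = 25.
Optimal value attained by: walk 3->4->3->4->3->2.
Answer: (A^⊗5)[3][2] = 25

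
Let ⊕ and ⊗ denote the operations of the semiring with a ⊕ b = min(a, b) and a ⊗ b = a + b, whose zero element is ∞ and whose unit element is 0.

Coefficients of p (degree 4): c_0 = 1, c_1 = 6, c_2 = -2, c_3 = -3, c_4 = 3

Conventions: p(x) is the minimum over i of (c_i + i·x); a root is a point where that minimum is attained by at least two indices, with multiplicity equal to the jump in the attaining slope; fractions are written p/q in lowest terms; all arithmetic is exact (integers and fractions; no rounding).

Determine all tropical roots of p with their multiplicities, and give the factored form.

hull edge (i=0, c=1) to (i=2, c=-2): slope -3/2, span 2
hull edge (i=2, c=-2) to (i=3, c=-3): slope -1, span 1
hull edge (i=3, c=-3) to (i=4, c=3): slope 6, span 1
Factored form: p(x) = 3 ⊗ (x ⊕ (-6)) ⊗ (x ⊕ 1) ⊗ (x ⊕ 3/2) ⊗ (x ⊕ 3/2)
Answer: roots = -6 (mult 1), 1 (mult 1), 3/2 (mult 2)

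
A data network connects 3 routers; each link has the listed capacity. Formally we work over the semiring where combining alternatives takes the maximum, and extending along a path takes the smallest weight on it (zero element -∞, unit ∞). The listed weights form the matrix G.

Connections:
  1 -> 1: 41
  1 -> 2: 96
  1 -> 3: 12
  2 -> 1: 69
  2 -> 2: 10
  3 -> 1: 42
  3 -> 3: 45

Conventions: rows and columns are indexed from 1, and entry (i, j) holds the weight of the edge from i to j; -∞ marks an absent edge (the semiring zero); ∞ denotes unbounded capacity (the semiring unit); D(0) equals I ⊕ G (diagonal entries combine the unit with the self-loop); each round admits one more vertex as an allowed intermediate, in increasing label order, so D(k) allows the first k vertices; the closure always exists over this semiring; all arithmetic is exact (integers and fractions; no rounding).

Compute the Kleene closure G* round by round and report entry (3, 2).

D(0):
  [∞, 96, 12]
  [69, ∞, -∞]
  [42, -∞, ∞]
D(1):
  [∞, 96, 12]
  [69, ∞, 12]
  [42, 42, ∞]
D(2):
  [∞, 96, 12]
  [69, ∞, 12]
  [42, 42, ∞]
D(3):
  [∞, 96, 12]
  [69, ∞, 12]
  [42, 42, ∞]
Answer: G*[3][2] = 42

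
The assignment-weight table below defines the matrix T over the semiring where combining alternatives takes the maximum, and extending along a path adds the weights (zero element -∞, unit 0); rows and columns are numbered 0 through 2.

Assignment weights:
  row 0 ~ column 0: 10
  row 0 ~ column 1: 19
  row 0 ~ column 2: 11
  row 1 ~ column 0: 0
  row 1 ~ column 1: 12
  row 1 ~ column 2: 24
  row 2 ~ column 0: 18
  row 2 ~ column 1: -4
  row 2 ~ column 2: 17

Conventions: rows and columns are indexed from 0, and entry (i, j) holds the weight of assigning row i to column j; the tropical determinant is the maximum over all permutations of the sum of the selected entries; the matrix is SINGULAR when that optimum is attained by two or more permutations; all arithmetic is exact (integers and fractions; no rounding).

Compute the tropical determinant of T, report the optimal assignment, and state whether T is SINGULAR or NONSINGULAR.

σ = (0, 1, 2): 10 + 12 + 17 = 39
σ = (0, 2, 1): 10 + 24 + (-4) = 30
σ = (1, 0, 2): 19 + 0 + 17 = 36
σ = (1, 2, 0): 19 + 24 + 18 = 61
σ = (2, 0, 1): 11 + 0 + (-4) = 7
σ = (2, 1, 0): 11 + 12 + 18 = 41
Optimal value attained by: σ = (1, 2, 0).
Answer: det⊕(T) = 61; verdict: NONSINGULAR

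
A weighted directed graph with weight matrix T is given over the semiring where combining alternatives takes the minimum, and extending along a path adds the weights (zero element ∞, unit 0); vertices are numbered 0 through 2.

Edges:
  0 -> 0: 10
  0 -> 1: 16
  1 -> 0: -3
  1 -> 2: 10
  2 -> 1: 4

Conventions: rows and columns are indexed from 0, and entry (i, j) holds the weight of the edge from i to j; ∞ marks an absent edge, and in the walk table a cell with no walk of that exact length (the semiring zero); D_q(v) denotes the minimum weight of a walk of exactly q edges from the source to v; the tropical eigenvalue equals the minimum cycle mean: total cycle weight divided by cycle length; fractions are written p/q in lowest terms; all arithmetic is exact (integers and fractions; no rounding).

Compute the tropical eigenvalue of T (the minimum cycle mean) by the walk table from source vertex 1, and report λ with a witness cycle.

q=0: [∞, 0, ∞]
q=1: [-3, ∞, 10]
q=2: [7, 13, ∞]
q=3: [10, 23, 23]
Optimal cycle mean attained by: cycle 0->1->0, total 16 + (-3), length 2.
Answer: λ = 13/2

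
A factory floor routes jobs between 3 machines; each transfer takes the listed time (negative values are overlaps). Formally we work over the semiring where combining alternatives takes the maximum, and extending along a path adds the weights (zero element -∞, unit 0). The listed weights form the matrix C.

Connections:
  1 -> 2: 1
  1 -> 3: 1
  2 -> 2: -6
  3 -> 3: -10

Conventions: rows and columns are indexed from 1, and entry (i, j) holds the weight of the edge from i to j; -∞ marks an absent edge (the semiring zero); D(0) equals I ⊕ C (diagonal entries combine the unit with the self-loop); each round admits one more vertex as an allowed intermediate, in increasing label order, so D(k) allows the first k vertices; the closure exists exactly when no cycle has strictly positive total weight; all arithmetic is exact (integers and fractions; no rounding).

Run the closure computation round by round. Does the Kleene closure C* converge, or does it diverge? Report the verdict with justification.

D(0):
  [0, 1, 1]
  [-∞, 0, -∞]
  [-∞, -∞, 0]
D(1):
  [0, 1, 1]
  [-∞, 0, -∞]
  [-∞, -∞, 0]
D(2):
  [0, 1, 1]
  [-∞, 0, -∞]
  [-∞, -∞, 0]
D(3):
  [0, 1, 1]
  [-∞, 0, -∞]
  [-∞, -∞, 0]
Key observation: every diagonal entry stays at the unit through all rounds, so no improving cycle exists.
Answer: CONVERGES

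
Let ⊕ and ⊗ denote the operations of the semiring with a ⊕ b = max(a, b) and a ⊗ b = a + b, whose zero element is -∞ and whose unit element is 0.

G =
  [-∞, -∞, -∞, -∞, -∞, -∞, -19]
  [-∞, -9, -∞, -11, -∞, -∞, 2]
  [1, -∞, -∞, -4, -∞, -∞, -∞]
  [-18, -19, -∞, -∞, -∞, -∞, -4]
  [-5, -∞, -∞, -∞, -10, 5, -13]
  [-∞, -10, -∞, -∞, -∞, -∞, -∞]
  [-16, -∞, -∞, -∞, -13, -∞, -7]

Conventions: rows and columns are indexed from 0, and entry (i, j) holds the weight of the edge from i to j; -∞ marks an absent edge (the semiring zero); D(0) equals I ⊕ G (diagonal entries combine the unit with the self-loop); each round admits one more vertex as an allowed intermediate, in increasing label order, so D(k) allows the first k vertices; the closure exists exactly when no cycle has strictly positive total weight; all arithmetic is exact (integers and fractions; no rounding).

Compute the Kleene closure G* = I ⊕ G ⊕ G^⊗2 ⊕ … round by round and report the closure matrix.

D(0):
  [0, -∞, -∞, -∞, -∞, -∞, -19]
  [-∞, 0, -∞, -11, -∞, -∞, 2]
  [1, -∞, 0, -4, -∞, -∞, -∞]
  [-18, -19, -∞, 0, -∞, -∞, -4]
  [-5, -∞, -∞, -∞, 0, 5, -13]
  [-∞, -10, -∞, -∞, -∞, 0, -∞]
  [-16, -∞, -∞, -∞, -13, -∞, 0]
D(1):
  [0, -∞, -∞, -∞, -∞, -∞, -19]
  [-∞, 0, -∞, -11, -∞, -∞, 2]
  [1, -∞, 0, -4, -∞, -∞, -18]
  [-18, -19, -∞, 0, -∞, -∞, -4]
  [-5, -∞, -∞, -∞, 0, 5, -13]
  [-∞, -10, -∞, -∞, -∞, 0, -∞]
  [-16, -∞, -∞, -∞, -13, -∞, 0]
D(2):
  [0, -∞, -∞, -∞, -∞, -∞, -19]
  [-∞, 0, -∞, -11, -∞, -∞, 2]
  [1, -∞, 0, -4, -∞, -∞, -18]
  [-18, -19, -∞, 0, -∞, -∞, -4]
  [-5, -∞, -∞, -∞, 0, 5, -13]
  [-∞, -10, -∞, -21, -∞, 0, -8]
  [-16, -∞, -∞, -∞, -13, -∞, 0]
D(3):
  [0, -∞, -∞, -∞, -∞, -∞, -19]
  [-∞, 0, -∞, -11, -∞, -∞, 2]
  [1, -∞, 0, -4, -∞, -∞, -18]
  [-18, -19, -∞, 0, -∞, -∞, -4]
  [-5, -∞, -∞, -∞, 0, 5, -13]
  [-∞, -10, -∞, -21, -∞, 0, -8]
  [-16, -∞, -∞, -∞, -13, -∞, 0]
D(4):
  [0, -∞, -∞, -∞, -∞, -∞, -19]
  [-29, 0, -∞, -11, -∞, -∞, 2]
  [1, -23, 0, -4, -∞, -∞, -8]
  [-18, -19, -∞, 0, -∞, -∞, -4]
  [-5, -∞, -∞, -∞, 0, 5, -13]
  [-39, -10, -∞, -21, -∞, 0, -8]
  [-16, -∞, -∞, -∞, -13, -∞, 0]
D(5):
  [0, -∞, -∞, -∞, -∞, -∞, -19]
  [-29, 0, -∞, -11, -∞, -∞, 2]
  [1, -23, 0, -4, -∞, -∞, -8]
  [-18, -19, -∞, 0, -∞, -∞, -4]
  [-5, -∞, -∞, -∞, 0, 5, -13]
  [-39, -10, -∞, -21, -∞, 0, -8]
  [-16, -∞, -∞, -∞, -13, -8, 0]
D(6):
  [0, -∞, -∞, -∞, -∞, -∞, -19]
  [-29, 0, -∞, -11, -∞, -∞, 2]
  [1, -23, 0, -4, -∞, -∞, -8]
  [-18, -19, -∞, 0, -∞, -∞, -4]
  [-5, -5, -∞, -16, 0, 5, -3]
  [-39, -10, -∞, -21, -∞, 0, -8]
  [-16, -18, -∞, -29, -13, -8, 0]
D(7):
  [0, -37, -∞, -48, -32, -27, -19]
  [-14, 0, -∞, -11, -11, -6, 2]
  [1, -23, 0, -4, -21, -16, -8]
  [-18, -19, -∞, 0, -17, -12, -4]
  [-5, -5, -∞, -16, 0, 5, -3]
  [-24, -10, -∞, -21, -21, 0, -8]
  [-16, -18, -∞, -29, -13, -8, 0]
Answer: G* = [[0, -37, -∞, -48, -32, -27, -19], [-14, 0, -∞, -11, -11, -6, 2], [1, -23, 0, -4, -21, -16, -8], [-18, -19, -∞, 0, -17, -12, -4], [-5, -5, -∞, -16, 0, 5, -3], [-24, -10, -∞, -21, -21, 0, -8], [-16, -18, -∞, -29, -13, -8, 0]]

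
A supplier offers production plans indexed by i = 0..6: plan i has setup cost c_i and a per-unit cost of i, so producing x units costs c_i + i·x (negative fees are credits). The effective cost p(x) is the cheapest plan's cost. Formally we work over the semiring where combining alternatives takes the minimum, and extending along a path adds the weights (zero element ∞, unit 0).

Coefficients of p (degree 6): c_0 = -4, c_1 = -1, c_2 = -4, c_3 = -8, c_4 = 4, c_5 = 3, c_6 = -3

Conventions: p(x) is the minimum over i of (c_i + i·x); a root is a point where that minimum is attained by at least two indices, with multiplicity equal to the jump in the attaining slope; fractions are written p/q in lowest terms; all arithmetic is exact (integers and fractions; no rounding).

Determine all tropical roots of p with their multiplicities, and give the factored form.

hull edge (i=0, c=-4) to (i=3, c=-8): slope -4/3, span 3
hull edge (i=3, c=-8) to (i=6, c=-3): slope 5/3, span 3
Factored form: p(x) = -3 ⊗ (x ⊕ (-5/3)) ⊗ (x ⊕ (-5/3)) ⊗ (x ⊕ (-5/3)) ⊗ (x ⊕ 4/3) ⊗ (x ⊕ 4/3) ⊗ (x ⊕ 4/3)
Answer: roots = -5/3 (mult 3), 4/3 (mult 3)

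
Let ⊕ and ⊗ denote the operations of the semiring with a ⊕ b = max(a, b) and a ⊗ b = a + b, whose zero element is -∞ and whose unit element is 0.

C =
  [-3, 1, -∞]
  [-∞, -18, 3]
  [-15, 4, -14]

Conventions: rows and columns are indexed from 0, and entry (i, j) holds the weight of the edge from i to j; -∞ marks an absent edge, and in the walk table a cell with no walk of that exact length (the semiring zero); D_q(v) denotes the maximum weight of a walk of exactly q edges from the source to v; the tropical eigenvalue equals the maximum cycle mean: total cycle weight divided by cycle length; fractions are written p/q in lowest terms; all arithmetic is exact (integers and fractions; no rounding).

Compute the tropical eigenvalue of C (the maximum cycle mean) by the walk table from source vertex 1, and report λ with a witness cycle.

q=0: [-∞, 0, -∞]
q=1: [-∞, -18, 3]
q=2: [-12, 7, -11]
q=3: [-15, -7, 10]
Optimal cycle mean attained by: cycle 1->2->1, total 3 + 4, length 2.
Answer: λ = 7/2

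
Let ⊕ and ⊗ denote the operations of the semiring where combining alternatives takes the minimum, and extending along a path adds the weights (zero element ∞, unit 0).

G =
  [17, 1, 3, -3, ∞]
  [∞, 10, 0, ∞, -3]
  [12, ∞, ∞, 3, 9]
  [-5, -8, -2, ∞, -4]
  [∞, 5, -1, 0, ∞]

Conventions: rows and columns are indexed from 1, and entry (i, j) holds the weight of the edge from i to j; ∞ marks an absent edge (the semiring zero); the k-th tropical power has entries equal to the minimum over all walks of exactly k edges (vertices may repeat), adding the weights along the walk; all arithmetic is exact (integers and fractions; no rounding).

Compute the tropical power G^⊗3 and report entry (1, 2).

G^⊗2:
  [-8, -11, -5, 6, -7]
  [12, 2, -4, -3, 7]
  [-2, -5, 1, 9, -1]
  [10, -4, -8, -8, -11]
  [-5, -8, -2, 2, -4]
G^⊗3:
  [1, -7, -11, -11, -14]
  [-8, -11, -5, -1, -7]
  [4, -1, -5, -5, -8]
  [-13, -16, -12, -11, -12]
  [-3, -6, -8, -8, -11]
Key observation: the optimum is the walk 1->4->1->2, with weight (-3) + (-5) + 1 = -7.
Optimal value attained by: walk 1->4->1->2.
Answer: (G^⊗3)[1][2] = -7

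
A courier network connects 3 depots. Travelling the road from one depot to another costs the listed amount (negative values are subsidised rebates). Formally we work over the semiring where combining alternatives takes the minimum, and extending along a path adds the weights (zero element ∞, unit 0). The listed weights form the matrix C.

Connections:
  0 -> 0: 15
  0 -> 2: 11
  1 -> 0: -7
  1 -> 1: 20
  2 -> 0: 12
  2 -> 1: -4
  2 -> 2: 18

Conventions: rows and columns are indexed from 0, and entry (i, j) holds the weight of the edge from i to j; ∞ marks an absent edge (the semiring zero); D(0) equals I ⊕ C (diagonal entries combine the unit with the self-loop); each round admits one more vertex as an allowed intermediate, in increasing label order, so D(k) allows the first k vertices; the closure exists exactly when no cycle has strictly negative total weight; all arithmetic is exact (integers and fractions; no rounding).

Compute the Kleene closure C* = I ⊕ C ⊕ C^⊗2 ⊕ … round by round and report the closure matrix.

D(0):
  [0, ∞, 11]
  [-7, 0, ∞]
  [12, -4, 0]
D(1):
  [0, ∞, 11]
  [-7, 0, 4]
  [12, -4, 0]
D(2):
  [0, ∞, 11]
  [-7, 0, 4]
  [-11, -4, 0]
D(3):
  [0, 7, 11]
  [-7, 0, 4]
  [-11, -4, 0]
Answer: C* = [[0, 7, 11], [-7, 0, 4], [-11, -4, 0]]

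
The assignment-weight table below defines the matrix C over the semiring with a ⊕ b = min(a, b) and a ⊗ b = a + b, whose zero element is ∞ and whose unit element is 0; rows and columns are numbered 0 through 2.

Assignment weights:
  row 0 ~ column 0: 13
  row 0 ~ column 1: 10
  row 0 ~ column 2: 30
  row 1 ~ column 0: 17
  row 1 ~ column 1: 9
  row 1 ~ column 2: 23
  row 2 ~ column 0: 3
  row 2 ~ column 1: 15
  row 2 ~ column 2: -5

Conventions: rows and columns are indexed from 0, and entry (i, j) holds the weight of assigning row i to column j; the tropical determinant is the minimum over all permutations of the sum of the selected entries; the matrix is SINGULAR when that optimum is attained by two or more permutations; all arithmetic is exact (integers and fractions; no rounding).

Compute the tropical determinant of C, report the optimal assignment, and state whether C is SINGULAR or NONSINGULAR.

σ = (0, 1, 2): 13 + 9 + (-5) = 17
σ = (0, 2, 1): 13 + 23 + 15 = 51
σ = (1, 0, 2): 10 + 17 + (-5) = 22
σ = (1, 2, 0): 10 + 23 + 3 = 36
σ = (2, 0, 1): 30 + 17 + 15 = 62
σ = (2, 1, 0): 30 + 9 + 3 = 42
Optimal value attained by: σ = (0, 1, 2).
Answer: det⊕(C) = 17; verdict: NONSINGULAR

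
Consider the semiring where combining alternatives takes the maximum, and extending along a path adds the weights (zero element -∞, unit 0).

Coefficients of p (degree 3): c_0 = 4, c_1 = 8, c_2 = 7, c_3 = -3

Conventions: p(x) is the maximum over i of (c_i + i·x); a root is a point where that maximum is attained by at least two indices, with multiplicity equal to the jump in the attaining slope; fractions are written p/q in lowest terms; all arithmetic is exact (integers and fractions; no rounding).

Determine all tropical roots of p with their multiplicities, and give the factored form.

hull edge (i=0, c=4) to (i=1, c=8): slope 4, span 1
hull edge (i=1, c=8) to (i=2, c=7): slope -1, span 1
hull edge (i=2, c=7) to (i=3, c=-3): slope -10, span 1
Factored form: p(x) = -3 ⊗ (x ⊕ (-4)) ⊗ (x ⊕ 1) ⊗ (x ⊕ 10)
Answer: roots = -4 (mult 1), 1 (mult 1), 10 (mult 1)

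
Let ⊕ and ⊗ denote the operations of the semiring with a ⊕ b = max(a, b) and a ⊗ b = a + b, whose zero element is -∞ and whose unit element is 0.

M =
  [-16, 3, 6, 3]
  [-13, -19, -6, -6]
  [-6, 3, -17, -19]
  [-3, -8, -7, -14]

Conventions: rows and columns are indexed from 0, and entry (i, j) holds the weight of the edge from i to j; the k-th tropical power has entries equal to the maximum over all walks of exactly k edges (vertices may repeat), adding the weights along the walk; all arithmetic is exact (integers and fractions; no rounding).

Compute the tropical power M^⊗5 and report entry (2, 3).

M^⊗2:
  [0, 9, -3, -3]
  [-9, -3, -7, -10]
  [-10, -3, 0, -3]
  [-13, 0, 3, 0]
M^⊗3:
  [-4, 3, 6, 3]
  [-13, -4, -3, -6]
  [-6, 3, -4, -7]
  [-3, 6, -6, -6]
M^⊗4:
  [0, 9, 2, -1]
  [-9, 0, -7, -10]
  [-10, -1, 0, -3]
  [-7, 0, 3, 0]
M^⊗5:
  [-4, 5, 6, 3]
  [-13, -4, -3, -6]
  [-6, 3, -4, -7]
  [-3, 6, -1, -4]
Key observation: the optimum is the walk 2->0->2->1->0->3, with weight (-6) + 6 + 3 + (-13) + 3 = -7.
Optimal value attained by: walk 2->0->2->1->0->3.
Answer: (M^⊗5)[2][3] = -7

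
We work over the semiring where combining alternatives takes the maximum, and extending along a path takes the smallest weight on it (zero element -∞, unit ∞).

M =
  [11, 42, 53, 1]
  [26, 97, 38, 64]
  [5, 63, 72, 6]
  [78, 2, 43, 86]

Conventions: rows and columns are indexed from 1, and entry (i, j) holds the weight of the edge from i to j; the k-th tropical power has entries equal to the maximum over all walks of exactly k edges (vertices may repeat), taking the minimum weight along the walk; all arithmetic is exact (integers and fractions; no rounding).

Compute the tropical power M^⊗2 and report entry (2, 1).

M^⊗2:
  [26, 53, 53, 42]
  [64, 97, 43, 64]
  [26, 63, 72, 63]
  [78, 43, 53, 86]
Key observation: the optimum is the walk 2->4->1, with weight 64 min 78 = 64.
Optimal value attained by: walk 2->4->1.
Answer: (M^⊗2)[2][1] = 64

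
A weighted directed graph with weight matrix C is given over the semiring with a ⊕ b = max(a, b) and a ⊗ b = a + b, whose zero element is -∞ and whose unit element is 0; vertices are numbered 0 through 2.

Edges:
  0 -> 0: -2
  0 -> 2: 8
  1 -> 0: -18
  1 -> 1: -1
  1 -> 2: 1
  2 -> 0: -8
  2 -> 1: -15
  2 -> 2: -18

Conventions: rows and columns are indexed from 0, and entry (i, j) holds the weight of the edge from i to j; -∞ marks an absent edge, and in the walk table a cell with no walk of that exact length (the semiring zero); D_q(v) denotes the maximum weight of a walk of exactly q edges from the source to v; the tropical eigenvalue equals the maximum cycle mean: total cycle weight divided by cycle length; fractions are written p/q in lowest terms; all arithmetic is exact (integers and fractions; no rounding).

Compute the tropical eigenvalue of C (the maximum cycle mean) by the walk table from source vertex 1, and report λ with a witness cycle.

q=0: [-∞, 0, -∞]
q=1: [-18, -1, 1]
q=2: [-7, -2, 0]
q=3: [-8, -3, 1]
Optimal cycle mean attained by: cycle 0->2->0, total 8 + (-8), length 2.
Answer: λ = 0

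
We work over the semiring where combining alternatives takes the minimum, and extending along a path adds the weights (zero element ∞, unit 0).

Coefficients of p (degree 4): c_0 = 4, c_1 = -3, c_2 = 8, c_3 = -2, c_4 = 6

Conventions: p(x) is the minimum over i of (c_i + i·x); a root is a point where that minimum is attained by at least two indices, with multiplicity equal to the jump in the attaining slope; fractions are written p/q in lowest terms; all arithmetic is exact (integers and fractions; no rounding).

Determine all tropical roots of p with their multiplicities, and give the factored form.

hull edge (i=0, c=4) to (i=1, c=-3): slope -7, span 1
hull edge (i=1, c=-3) to (i=3, c=-2): slope 1/2, span 2
hull edge (i=3, c=-2) to (i=4, c=6): slope 8, span 1
Factored form: p(x) = 6 ⊗ (x ⊕ (-8)) ⊗ (x ⊕ (-1/2)) ⊗ (x ⊕ (-1/2)) ⊗ (x ⊕ 7)
Answer: roots = -8 (mult 1), -1/2 (mult 2), 7 (mult 1)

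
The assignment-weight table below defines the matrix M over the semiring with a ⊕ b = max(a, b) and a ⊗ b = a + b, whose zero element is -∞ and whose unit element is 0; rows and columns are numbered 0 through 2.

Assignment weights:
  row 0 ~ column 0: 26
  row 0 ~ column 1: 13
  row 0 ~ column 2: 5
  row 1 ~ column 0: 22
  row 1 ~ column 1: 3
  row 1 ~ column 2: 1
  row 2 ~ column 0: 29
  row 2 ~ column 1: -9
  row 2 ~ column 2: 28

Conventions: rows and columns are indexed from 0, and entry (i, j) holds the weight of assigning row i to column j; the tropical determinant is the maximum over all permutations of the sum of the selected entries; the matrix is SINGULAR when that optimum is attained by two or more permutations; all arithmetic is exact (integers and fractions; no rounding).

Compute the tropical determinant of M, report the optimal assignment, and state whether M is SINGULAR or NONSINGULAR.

σ = (0, 1, 2): 26 + 3 + 28 = 57
σ = (0, 2, 1): 26 + 1 + (-9) = 18
σ = (1, 0, 2): 13 + 22 + 28 = 63
σ = (1, 2, 0): 13 + 1 + 29 = 43
σ = (2, 0, 1): 5 + 22 + (-9) = 18
σ = (2, 1, 0): 5 + 3 + 29 = 37
Optimal value attained by: σ = (1, 0, 2).
Answer: det⊕(M) = 63; verdict: NONSINGULAR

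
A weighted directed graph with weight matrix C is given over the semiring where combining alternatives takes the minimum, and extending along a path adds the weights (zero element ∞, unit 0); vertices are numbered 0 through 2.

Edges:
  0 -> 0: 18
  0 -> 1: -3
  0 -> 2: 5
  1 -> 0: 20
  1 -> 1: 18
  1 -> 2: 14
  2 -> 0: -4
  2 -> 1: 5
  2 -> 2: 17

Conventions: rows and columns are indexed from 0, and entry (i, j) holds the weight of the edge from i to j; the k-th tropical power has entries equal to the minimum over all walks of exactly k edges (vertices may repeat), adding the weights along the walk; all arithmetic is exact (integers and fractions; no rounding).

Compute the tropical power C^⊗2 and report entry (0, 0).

C^⊗2:
  [1, 10, 11]
  [10, 17, 25]
  [13, -7, 1]
Key observation: the optimum is the walk 0->2->0, with weight 5 + (-4) = 1.
Optimal value attained by: walk 0->2->0.
Answer: (C^⊗2)[0][0] = 1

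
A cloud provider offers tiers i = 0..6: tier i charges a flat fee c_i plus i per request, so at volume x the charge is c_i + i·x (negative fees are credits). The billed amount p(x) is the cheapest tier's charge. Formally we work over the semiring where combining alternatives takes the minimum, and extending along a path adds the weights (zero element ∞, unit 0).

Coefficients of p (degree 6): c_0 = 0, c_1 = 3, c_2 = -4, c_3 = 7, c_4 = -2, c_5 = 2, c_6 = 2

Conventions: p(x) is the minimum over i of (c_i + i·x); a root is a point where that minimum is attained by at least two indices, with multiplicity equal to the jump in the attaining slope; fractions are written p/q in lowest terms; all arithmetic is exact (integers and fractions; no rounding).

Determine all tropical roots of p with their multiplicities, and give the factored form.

hull edge (i=0, c=0) to (i=2, c=-4): slope -2, span 2
hull edge (i=2, c=-4) to (i=4, c=-2): slope 1, span 2
hull edge (i=4, c=-2) to (i=6, c=2): slope 2, span 2
Factored form: p(x) = 2 ⊗ (x ⊕ (-2)) ⊗ (x ⊕ (-2)) ⊗ (x ⊕ (-1)) ⊗ (x ⊕ (-1)) ⊗ (x ⊕ 2) ⊗ (x ⊕ 2)
Answer: roots = -2 (mult 2), -1 (mult 2), 2 (mult 2)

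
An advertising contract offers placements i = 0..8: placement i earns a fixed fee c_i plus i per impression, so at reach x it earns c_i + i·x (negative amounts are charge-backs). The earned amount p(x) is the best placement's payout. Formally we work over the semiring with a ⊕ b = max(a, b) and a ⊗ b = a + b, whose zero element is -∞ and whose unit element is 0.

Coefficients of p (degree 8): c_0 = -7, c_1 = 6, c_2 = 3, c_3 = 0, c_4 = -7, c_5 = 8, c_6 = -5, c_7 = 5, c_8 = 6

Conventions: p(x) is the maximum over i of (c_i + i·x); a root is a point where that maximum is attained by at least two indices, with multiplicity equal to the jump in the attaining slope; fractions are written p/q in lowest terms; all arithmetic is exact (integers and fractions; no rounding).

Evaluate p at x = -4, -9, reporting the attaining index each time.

p(-4) = max(-7+0·(-4)=-7, 6+1·(-4)=2, 3+2·(-4)=-5, 0+3·(-4)=-12, -7+4·(-4)=-23, 8+5·(-4)=-12, -5+6·(-4)=-29, 5+7·(-4)=-23, 6+8·(-4)=-26) = 2 (attained by i=1)
p(-9) = max(-7+0·(-9)=-7, 6+1·(-9)=-3, 3+2·(-9)=-15, 0+3·(-9)=-27, -7+4·(-9)=-43, 8+5·(-9)=-37, -5+6·(-9)=-59, 5+7·(-9)=-58, 6+8·(-9)=-66) = -3 (attained by i=1)
Answer: p(-4) = 2; p(-9) = -3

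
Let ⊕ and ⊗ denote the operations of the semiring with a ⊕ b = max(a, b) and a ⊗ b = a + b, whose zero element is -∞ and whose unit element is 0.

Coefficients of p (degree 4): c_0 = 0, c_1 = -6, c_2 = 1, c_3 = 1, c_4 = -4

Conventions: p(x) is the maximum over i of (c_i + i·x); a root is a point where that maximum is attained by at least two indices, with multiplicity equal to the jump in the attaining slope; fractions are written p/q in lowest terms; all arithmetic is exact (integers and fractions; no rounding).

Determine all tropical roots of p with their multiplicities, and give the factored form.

hull edge (i=0, c=0) to (i=2, c=1): slope 1/2, span 2
hull edge (i=2, c=1) to (i=3, c=1): slope 0, span 1
hull edge (i=3, c=1) to (i=4, c=-4): slope -5, span 1
Factored form: p(x) = -4 ⊗ (x ⊕ (-1/2)) ⊗ (x ⊕ (-1/2)) ⊗ (x ⊕ 0) ⊗ (x ⊕ 5)
Answer: roots = -1/2 (mult 2), 0 (mult 1), 5 (mult 1)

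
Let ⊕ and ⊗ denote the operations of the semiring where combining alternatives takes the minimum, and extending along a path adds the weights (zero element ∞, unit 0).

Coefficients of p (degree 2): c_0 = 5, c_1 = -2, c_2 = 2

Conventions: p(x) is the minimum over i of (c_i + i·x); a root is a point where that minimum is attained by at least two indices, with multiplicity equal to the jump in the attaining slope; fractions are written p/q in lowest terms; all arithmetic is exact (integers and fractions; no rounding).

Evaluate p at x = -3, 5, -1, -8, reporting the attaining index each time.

p(-3) = min(5+0·(-3)=5, -2+1·(-3)=-5, 2+2·(-3)=-4) = -5 (attained by i=1)
p(5) = min(5+0·5=5, -2+1·5=3, 2+2·5=12) = 3 (attained by i=1)
p(-1) = min(5+0·(-1)=5, -2+1·(-1)=-3, 2+2·(-1)=0) = -3 (attained by i=1)
p(-8) = min(5+0·(-8)=5, -2+1·(-8)=-10, 2+2·(-8)=-14) = -14 (attained by i=2)
Answer: p(-3) = -5; p(5) = 3; p(-1) = -3; p(-8) = -14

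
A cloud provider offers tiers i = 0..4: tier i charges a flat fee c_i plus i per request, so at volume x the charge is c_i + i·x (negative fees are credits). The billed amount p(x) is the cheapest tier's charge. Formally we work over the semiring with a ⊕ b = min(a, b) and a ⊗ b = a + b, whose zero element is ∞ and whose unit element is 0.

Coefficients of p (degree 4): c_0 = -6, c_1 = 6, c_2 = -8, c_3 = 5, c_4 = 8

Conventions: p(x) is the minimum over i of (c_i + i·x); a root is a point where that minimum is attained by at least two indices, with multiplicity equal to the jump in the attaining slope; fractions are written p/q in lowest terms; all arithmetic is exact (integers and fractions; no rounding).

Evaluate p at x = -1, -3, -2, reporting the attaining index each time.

p(-1) = min(-6+0·(-1)=-6, 6+1·(-1)=5, -8+2·(-1)=-10, 5+3·(-1)=2, 8+4·(-1)=4) = -10 (attained by i=2)
p(-3) = min(-6+0·(-3)=-6, 6+1·(-3)=3, -8+2·(-3)=-14, 5+3·(-3)=-4, 8+4·(-3)=-4) = -14 (attained by i=2)
p(-2) = min(-6+0·(-2)=-6, 6+1·(-2)=4, -8+2·(-2)=-12, 5+3·(-2)=-1, 8+4·(-2)=0) = -12 (attained by i=2)
Answer: p(-1) = -10; p(-3) = -14; p(-2) = -12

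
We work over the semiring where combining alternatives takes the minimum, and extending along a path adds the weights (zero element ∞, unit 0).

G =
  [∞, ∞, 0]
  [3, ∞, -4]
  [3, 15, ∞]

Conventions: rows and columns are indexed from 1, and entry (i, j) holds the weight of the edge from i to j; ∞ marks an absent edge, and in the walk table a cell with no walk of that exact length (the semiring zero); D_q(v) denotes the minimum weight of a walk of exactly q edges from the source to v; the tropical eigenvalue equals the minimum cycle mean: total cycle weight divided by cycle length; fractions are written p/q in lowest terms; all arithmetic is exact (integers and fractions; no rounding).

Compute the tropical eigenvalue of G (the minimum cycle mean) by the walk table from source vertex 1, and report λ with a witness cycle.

q=0: [0, ∞, ∞]
q=1: [∞, ∞, 0]
q=2: [3, 15, ∞]
q=3: [18, ∞, 3]
Optimal cycle mean attained by: cycle 1->3->1, total 0 + 3, length 2.
Answer: λ = 3/2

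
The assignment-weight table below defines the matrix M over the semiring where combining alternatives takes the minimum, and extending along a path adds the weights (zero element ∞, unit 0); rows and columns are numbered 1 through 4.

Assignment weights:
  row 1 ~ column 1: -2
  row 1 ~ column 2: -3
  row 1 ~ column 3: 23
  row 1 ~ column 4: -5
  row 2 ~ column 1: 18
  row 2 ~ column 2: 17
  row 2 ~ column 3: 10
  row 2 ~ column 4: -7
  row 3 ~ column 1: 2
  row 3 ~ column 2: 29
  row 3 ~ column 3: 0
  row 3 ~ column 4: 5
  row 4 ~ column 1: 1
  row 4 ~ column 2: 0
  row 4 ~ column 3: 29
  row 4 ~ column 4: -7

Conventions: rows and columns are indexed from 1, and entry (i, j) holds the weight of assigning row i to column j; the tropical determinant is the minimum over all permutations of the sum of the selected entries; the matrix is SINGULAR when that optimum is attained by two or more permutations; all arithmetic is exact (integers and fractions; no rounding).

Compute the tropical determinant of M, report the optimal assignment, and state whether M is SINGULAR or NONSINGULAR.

σ = (1, 2, 3, 4): (-2) + 17 + 0 + (-7) = 8
σ = (1, 2, 4, 3): (-2) + 17 + 5 + 29 = 49
σ = (1, 3, 2, 4): (-2) + 10 + 29 + (-7) = 30
σ = (1, 3, 4, 2): (-2) + 10 + 5 + 0 = 13
σ = (1, 4, 2, 3): (-2) + (-7) + 29 + 29 = 49
σ = (1, 4, 3, 2): (-2) + (-7) + 0 + 0 = -9
σ = (2, 1, 3, 4): (-3) + 18 + 0 + (-7) = 8
σ = (2, 1, 4, 3): (-3) + 18 + 5 + 29 = 49
σ = (2, 3, 1, 4): (-3) + 10 + 2 + (-7) = 2
σ = (2, 3, 4, 1): (-3) + 10 + 5 + 1 = 13
σ = (2, 4, 1, 3): (-3) + (-7) + 2 + 29 = 21
σ = (2, 4, 3, 1): (-3) + (-7) + 0 + 1 = -9
σ = (3, 1, 2, 4): 23 + 18 + 29 + (-7) = 63
σ = (3, 1, 4, 2): 23 + 18 + 5 + 0 = 46
σ = (3, 2, 1, 4): 23 + 17 + 2 + (-7) = 35
σ = (3, 2, 4, 1): 23 + 17 + 5 + 1 = 46
σ = (3, 4, 1, 2): 23 + (-7) + 2 + 0 = 18
σ = (3, 4, 2, 1): 23 + (-7) + 29 + 1 = 46
σ = (4, 1, 2, 3): (-5) + 18 + 29 + 29 = 71
σ = (4, 1, 3, 2): (-5) + 18 + 0 + 0 = 13
σ = (4, 2, 1, 3): (-5) + 17 + 2 + 29 = 43
σ = (4, 2, 3, 1): (-5) + 17 + 0 + 1 = 13
σ = (4, 3, 1, 2): (-5) + 10 + 2 + 0 = 7
σ = (4, 3, 2, 1): (-5) + 10 + 29 + 1 = 35
Optimal value attained by: σ = (1, 4, 3, 2).
Answer: det⊕(M) = -9; verdict: SINGULAR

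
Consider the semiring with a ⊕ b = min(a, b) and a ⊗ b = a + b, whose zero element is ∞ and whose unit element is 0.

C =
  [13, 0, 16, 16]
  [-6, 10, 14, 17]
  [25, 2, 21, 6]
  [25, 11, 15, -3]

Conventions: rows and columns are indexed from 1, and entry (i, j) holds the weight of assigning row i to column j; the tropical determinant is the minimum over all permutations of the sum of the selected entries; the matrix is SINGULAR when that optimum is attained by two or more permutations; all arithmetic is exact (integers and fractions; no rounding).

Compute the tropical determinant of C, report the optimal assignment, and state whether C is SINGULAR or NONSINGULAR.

σ = (1, 2, 3, 4): 13 + 10 + 21 + (-3) = 41
σ = (1, 2, 4, 3): 13 + 10 + 6 + 15 = 44
σ = (1, 3, 2, 4): 13 + 14 + 2 + (-3) = 26
σ = (1, 3, 4, 2): 13 + 14 + 6 + 11 = 44
σ = (1, 4, 2, 3): 13 + 17 + 2 + 15 = 47
σ = (1, 4, 3, 2): 13 + 17 + 21 + 11 = 62
σ = (2, 1, 3, 4): 0 + (-6) + 21 + (-3) = 12
σ = (2, 1, 4, 3): 0 + (-6) + 6 + 15 = 15
σ = (2, 3, 1, 4): 0 + 14 + 25 + (-3) = 36
σ = (2, 3, 4, 1): 0 + 14 + 6 + 25 = 45
σ = (2, 4, 1, 3): 0 + 17 + 25 + 15 = 57
σ = (2, 4, 3, 1): 0 + 17 + 21 + 25 = 63
σ = (3, 1, 2, 4): 16 + (-6) + 2 + (-3) = 9
σ = (3, 1, 4, 2): 16 + (-6) + 6 + 11 = 27
σ = (3, 2, 1, 4): 16 + 10 + 25 + (-3) = 48
σ = (3, 2, 4, 1): 16 + 10 + 6 + 25 = 57
σ = (3, 4, 1, 2): 16 + 17 + 25 + 11 = 69
σ = (3, 4, 2, 1): 16 + 17 + 2 + 25 = 60
σ = (4, 1, 2, 3): 16 + (-6) + 2 + 15 = 27
σ = (4, 1, 3, 2): 16 + (-6) + 21 + 11 = 42
σ = (4, 2, 1, 3): 16 + 10 + 25 + 15 = 66
σ = (4, 2, 3, 1): 16 + 10 + 21 + 25 = 72
σ = (4, 3, 1, 2): 16 + 14 + 25 + 11 = 66
σ = (4, 3, 2, 1): 16 + 14 + 2 + 25 = 57
Optimal value attained by: σ = (3, 1, 2, 4).
Answer: det⊕(C) = 9; verdict: NONSINGULAR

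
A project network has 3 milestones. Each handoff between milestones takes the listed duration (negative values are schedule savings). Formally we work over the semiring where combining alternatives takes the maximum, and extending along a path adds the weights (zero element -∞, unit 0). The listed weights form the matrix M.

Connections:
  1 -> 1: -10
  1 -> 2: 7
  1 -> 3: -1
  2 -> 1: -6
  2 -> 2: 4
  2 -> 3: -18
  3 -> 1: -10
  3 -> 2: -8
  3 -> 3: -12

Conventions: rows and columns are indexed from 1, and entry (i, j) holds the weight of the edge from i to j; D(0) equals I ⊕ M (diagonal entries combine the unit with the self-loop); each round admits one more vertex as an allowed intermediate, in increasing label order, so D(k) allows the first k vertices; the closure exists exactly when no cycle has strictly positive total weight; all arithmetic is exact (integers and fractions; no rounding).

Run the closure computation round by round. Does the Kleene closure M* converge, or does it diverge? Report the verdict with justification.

Detection: at round 0, diagonal entry (2, 2) turns strictly positive.
Key observation: the cycle 2->2 has total weight 4, which is strictly positive.
Answer: DIVERGES — positive cycle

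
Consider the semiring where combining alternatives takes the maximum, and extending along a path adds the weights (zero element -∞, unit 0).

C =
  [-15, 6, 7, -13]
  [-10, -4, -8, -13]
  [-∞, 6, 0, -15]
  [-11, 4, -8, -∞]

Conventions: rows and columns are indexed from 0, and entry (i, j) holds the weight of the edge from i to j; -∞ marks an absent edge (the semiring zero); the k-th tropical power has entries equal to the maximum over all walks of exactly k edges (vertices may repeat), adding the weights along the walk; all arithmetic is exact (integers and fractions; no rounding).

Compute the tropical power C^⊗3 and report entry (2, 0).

C^⊗2:
  [-4, 13, 7, -7]
  [-14, -2, -3, -17]
  [-4, 6, 0, -7]
  [-6, 0, -4, -9]
C^⊗3:
  [3, 13, 7, 0]
  [-12, 3, -3, -15]
  [-4, 6, 3, -7]
  [-10, 2, 1, -13]
Key observation: the optimum is the walk 2->2->1->0, with weight 0 + 6 + (-10) = -4.
Optimal value attained by: walk 2->2->1->0.
Answer: (C^⊗3)[2][0] = -4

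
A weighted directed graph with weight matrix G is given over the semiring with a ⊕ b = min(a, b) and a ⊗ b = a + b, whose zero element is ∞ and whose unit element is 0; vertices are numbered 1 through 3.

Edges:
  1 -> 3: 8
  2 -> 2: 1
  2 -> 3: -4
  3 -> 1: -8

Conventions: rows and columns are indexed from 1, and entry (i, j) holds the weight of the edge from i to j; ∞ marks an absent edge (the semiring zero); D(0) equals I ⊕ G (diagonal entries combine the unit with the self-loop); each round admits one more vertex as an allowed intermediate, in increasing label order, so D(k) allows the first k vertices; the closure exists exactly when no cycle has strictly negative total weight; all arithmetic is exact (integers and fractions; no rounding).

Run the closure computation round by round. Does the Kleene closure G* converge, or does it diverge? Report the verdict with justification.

D(0):
  [0, ∞, 8]
  [∞, 0, -4]
  [-8, ∞, 0]
D(1):
  [0, ∞, 8]
  [∞, 0, -4]
  [-8, ∞, 0]
D(2):
  [0, ∞, 8]
  [∞, 0, -4]
  [-8, ∞, 0]
D(3):
  [0, ∞, 8]
  [-12, 0, -4]
  [-8, ∞, 0]
Key observation: every diagonal entry stays at the unit through all rounds, so no improving cycle exists.
Answer: CONVERGES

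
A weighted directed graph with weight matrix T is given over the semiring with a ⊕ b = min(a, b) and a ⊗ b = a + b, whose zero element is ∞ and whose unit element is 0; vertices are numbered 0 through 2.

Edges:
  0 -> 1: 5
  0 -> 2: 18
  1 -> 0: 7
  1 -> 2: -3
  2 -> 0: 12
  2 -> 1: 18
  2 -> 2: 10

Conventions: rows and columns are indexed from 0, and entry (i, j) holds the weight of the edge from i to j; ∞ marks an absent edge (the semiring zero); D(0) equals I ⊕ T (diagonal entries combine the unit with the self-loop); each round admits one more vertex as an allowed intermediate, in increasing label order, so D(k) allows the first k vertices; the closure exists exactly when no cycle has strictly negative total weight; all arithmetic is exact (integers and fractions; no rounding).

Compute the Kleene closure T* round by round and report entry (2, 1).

D(0):
  [0, 5, 18]
  [7, 0, -3]
  [12, 18, 0]
D(1):
  [0, 5, 18]
  [7, 0, -3]
  [12, 17, 0]
D(2):
  [0, 5, 2]
  [7, 0, -3]
  [12, 17, 0]
D(3):
  [0, 5, 2]
  [7, 0, -3]
  [12, 17, 0]
Answer: T*[2][1] = 17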